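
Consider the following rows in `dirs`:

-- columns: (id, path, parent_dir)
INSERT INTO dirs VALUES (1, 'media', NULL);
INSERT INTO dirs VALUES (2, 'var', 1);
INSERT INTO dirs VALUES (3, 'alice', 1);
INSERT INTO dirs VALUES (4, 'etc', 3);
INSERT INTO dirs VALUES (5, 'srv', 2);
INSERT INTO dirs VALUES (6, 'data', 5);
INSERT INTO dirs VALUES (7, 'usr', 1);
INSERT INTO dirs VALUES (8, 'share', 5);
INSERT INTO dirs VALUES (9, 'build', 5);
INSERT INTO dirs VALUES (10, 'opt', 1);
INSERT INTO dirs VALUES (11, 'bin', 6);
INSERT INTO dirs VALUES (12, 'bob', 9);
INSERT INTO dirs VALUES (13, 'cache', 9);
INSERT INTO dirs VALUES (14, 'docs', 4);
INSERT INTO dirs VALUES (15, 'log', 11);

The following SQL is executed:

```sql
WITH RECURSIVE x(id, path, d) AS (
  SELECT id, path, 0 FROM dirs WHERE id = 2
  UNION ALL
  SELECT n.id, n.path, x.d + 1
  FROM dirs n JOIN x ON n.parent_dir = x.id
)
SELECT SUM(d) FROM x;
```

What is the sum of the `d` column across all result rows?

Base: id=2 (var) at d 0.
Iteration 1: rows with parent_dir in {2} -> srv (id 5, d 1).
Iteration 2: rows with parent_dir in {5} -> data (id 6, d 2), share (id 8, d 2), build (id 9, d 2).
Iteration 3: rows with parent_dir in {6,8,9} -> bin (id 11, d 3), bob (id 12, d 3), cache (id 13, d 3).
Iteration 4: rows with parent_dir in {11,12,13} -> log (id 15, d 4).
Iteration 5: no rows with parent_dir in {15}; recursion stops.
SUM(d) = 0 + 1 + 2 + 2 + 2 + 3 + 3 + 3 + 4 = 20.

20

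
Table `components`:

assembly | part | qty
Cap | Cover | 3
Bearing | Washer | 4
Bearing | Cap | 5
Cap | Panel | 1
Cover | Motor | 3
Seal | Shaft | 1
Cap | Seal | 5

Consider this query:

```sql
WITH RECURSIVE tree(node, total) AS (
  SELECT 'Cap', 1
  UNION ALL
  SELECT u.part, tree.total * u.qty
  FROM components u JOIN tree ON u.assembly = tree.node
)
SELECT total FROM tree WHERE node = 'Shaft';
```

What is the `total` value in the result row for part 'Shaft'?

Base: (Cap, total=1).
Iteration 1: components of {Cap} -> Cover = 1*3 = 3, Panel = 1*1 = 1, Seal = 1*5 = 5.
Iteration 2: components of {Cover,Panel,Seal} -> Motor = 3*3 = 9, Shaft = 5*1 = 5.
Iteration 3: no further components; recursion stops.

5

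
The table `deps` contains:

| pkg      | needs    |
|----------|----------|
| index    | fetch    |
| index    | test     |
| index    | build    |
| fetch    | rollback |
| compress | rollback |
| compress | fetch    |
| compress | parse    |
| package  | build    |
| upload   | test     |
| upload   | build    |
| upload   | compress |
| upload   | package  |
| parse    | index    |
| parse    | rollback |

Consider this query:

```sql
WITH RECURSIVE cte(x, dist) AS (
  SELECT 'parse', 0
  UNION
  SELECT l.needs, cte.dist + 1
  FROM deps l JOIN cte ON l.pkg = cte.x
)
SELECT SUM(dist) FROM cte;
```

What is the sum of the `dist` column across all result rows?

11

Base: (parse, dist=0).
Iteration 1: edges from {parse} -> (index, dist=1), (rollback, dist=1).
Iteration 2: edges from {index,rollback} -> (build, dist=2), (fetch, dist=2), (test, dist=2).
Iteration 3: edges from {build,fetch,test} -> (rollback, dist=3).
Iteration 4: no outgoing edges from {rollback}; recursion stops.
SUM(dist) = 0 + 1 + 1 + 2 + 2 + 2 + 3 = 11.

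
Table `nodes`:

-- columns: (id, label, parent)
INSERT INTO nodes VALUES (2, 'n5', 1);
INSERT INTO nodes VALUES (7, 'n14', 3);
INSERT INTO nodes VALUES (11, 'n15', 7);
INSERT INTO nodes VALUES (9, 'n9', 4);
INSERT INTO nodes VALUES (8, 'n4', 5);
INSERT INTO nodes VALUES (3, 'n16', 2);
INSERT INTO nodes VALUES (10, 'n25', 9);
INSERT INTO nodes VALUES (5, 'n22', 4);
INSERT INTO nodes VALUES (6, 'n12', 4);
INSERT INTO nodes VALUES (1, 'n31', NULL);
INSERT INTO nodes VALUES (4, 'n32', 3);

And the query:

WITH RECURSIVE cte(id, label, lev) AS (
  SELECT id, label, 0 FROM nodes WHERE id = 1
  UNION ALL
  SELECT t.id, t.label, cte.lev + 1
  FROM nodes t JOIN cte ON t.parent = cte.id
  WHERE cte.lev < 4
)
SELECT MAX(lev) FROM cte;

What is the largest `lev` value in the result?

Base: id=1 (n31) at lev 0.
Iteration 1: rows with parent in {1} -> n5 (id 2, lev 1).
Iteration 2: rows with parent in {2} -> n16 (id 3, lev 2).
Iteration 3: rows with parent in {3} -> n32 (id 4, lev 3), n14 (id 7, lev 3).
Iteration 4: rows with parent in {4,7} -> n22 (id 5, lev 4), n12 (id 6, lev 4), n9 (id 9, lev 4), n15 (id 11, lev 4).
Iteration 5: lev < 4 fails for all current rows; recursion stops.
lev values: 0, 1, 2, 3, 3, 4, 4, 4, 4; the maximum is 4.

4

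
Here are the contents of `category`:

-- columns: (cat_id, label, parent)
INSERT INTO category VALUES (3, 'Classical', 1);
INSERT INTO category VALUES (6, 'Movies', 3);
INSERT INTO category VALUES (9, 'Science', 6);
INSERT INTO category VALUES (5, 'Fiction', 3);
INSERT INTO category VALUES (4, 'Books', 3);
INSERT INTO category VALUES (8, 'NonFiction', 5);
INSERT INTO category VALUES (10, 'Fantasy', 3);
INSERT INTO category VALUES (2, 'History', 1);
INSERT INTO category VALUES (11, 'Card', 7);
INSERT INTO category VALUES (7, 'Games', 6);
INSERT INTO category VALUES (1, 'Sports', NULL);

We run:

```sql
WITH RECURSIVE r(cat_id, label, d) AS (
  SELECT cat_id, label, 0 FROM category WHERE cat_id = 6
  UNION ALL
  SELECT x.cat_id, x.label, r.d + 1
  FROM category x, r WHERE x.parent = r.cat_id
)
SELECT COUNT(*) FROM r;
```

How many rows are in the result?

Base: cat_id=6 (Movies) at d 0.
Iteration 1: rows with parent in {6} -> Games (id 7, d 1), Science (id 9, d 1).
Iteration 2: rows with parent in {7,9} -> Card (id 11, d 2).
Iteration 3: no rows with parent in {11}; recursion stops.
Total rows emitted: 4.

4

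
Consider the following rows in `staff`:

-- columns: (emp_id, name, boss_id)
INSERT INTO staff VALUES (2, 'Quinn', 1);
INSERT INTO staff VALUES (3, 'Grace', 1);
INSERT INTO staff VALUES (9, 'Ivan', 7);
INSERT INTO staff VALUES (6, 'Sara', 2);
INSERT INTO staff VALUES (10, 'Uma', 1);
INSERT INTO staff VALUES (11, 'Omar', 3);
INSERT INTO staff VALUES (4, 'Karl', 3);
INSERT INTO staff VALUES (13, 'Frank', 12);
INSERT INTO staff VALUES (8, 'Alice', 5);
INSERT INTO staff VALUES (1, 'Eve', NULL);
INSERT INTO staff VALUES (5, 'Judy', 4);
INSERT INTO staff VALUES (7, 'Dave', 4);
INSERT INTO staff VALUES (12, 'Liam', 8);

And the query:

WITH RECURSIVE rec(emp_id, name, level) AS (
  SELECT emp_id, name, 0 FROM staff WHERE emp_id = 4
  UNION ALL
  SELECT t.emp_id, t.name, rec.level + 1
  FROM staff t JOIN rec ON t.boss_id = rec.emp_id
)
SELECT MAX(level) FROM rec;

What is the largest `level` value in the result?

Base: emp_id=4 (Karl) at level 0.
Iteration 1: rows with boss_id in {4} -> Judy (id 5, level 1), Dave (id 7, level 1).
Iteration 2: rows with boss_id in {5,7} -> Alice (id 8, level 2), Ivan (id 9, level 2).
Iteration 3: rows with boss_id in {8,9} -> Liam (id 12, level 3).
Iteration 4: rows with boss_id in {12} -> Frank (id 13, level 4).
Iteration 5: no rows with boss_id in {13}; recursion stops.
level values: 0, 1, 1, 2, 2, 3, 4; the maximum is 4.

4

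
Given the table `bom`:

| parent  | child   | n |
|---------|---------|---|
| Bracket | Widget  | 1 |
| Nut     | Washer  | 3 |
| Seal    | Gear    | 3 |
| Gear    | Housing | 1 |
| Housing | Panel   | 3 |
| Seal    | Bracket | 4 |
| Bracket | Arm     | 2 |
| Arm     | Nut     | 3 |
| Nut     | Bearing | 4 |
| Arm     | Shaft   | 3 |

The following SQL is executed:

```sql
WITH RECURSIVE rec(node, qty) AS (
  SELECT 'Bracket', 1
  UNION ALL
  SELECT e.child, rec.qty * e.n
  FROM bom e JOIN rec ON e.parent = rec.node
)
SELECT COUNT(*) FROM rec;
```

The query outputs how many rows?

7

Base: (Bracket, qty=1).
Iteration 1: components of {Bracket} -> Arm = 1*2 = 2, Widget = 1*1 = 1.
Iteration 2: components of {Arm,Widget} -> Nut = 2*3 = 6, Shaft = 2*3 = 6.
Iteration 3: components of {Nut,Shaft} -> Bearing = 6*4 = 24, Washer = 6*3 = 18.
Iteration 4: no further components; recursion stops.
Total rows emitted: 7.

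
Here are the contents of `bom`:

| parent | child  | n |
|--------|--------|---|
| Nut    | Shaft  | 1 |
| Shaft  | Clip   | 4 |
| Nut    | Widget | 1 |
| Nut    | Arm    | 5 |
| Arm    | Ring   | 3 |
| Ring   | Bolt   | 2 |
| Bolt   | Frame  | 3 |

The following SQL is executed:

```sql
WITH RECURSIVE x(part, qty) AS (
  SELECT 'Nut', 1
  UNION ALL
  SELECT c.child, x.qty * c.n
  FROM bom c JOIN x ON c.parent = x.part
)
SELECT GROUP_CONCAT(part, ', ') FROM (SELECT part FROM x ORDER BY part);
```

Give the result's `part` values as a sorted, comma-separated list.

Base: (Nut, qty=1).
Iteration 1: components of {Nut} -> Arm = 1*5 = 5, Shaft = 1*1 = 1, Widget = 1*1 = 1.
Iteration 2: components of {Arm,Shaft,Widget} -> Clip = 1*4 = 4, Ring = 5*3 = 15.
Iteration 3: components of {Clip,Ring} -> Bolt = 15*2 = 30.
Iteration 4: components of {Bolt} -> Frame = 30*3 = 90.
Iteration 5: no further components; recursion stops.

Arm, Bolt, Clip, Frame, Nut, Ring, Shaft, Widget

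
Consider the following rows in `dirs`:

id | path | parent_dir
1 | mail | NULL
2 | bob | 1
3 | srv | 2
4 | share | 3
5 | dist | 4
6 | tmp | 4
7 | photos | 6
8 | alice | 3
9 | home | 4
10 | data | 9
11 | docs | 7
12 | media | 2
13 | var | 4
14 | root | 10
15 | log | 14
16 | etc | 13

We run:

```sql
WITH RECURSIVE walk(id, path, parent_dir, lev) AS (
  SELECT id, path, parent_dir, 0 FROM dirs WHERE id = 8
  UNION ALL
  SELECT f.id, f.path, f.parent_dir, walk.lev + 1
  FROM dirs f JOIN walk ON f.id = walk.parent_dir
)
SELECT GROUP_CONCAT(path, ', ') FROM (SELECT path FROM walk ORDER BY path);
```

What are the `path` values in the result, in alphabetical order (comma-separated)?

alice, bob, mail, srv

Base: id=8 (alice), parent_dir=3, lev 0.
Iteration 1: join on id=3 -> srv (id 3, parent_dir=2, lev 1).
Iteration 2: join on id=2 -> bob (id 2, parent_dir=1, lev 2).
Iteration 3: join on id=1 -> mail (id 1, parent_dir=NULL, lev 3).
Iteration 4: parent_dir is NULL; no match; recursion stops.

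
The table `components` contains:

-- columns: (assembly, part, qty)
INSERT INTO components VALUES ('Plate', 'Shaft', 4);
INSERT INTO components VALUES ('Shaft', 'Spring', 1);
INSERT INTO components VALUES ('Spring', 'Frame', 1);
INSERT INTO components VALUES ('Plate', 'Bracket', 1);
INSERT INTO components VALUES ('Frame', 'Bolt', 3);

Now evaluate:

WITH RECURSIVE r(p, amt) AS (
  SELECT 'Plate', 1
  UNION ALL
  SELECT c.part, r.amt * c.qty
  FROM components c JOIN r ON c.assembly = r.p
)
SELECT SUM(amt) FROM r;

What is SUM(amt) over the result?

Base: (Plate, amt=1).
Iteration 1: components of {Plate} -> Bracket = 1*1 = 1, Shaft = 1*4 = 4.
Iteration 2: components of {Bracket,Shaft} -> Spring = 4*1 = 4.
Iteration 3: components of {Spring} -> Frame = 4*1 = 4.
Iteration 4: components of {Frame} -> Bolt = 4*3 = 12.
Iteration 5: no further components; recursion stops.
SUM(amt) = 1 + 4 + 1 + 4 + 4 + 12 = 26.

26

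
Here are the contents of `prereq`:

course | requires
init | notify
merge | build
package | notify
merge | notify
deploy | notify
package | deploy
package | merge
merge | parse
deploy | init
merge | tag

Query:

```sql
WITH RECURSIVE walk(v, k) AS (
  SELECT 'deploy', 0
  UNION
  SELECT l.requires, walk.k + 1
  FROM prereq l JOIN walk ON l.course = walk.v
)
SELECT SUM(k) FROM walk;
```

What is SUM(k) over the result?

Base: (deploy, k=0).
Iteration 1: edges from {deploy} -> (init, k=1), (notify, k=1).
Iteration 2: edges from {init,notify} -> (notify, k=2).
Iteration 3: no outgoing edges from {notify}; recursion stops.
SUM(k) = 0 + 1 + 1 + 2 = 4.

4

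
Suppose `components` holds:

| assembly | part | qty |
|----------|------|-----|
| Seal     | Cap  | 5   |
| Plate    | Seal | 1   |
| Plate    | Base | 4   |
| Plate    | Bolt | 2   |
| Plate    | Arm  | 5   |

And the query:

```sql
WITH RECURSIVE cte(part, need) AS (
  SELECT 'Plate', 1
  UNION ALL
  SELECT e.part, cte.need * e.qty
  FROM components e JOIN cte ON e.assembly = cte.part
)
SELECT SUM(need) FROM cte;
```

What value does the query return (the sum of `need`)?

Base: (Plate, need=1).
Iteration 1: components of {Plate} -> Arm = 1*5 = 5, Base = 1*4 = 4, Bolt = 1*2 = 2, Seal = 1*1 = 1.
Iteration 2: components of {Arm,Base,Bolt,Seal} -> Cap = 1*5 = 5.
Iteration 3: no further components; recursion stops.
SUM(need) = 1 + 1 + 5 + 4 + 2 + 5 = 18.

18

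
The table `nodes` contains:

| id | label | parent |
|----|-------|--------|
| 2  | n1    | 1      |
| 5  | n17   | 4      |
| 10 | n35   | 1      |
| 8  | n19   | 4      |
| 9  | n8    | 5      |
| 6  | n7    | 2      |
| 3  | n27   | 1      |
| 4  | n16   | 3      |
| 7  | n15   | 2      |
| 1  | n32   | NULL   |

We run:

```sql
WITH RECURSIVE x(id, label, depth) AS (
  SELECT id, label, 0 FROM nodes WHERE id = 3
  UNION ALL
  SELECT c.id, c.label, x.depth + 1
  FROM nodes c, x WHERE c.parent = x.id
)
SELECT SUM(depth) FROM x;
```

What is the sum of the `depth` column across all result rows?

8

Base: id=3 (n27) at depth 0.
Iteration 1: rows with parent in {3} -> n16 (id 4, depth 1).
Iteration 2: rows with parent in {4} -> n17 (id 5, depth 2), n19 (id 8, depth 2).
Iteration 3: rows with parent in {5,8} -> n8 (id 9, depth 3).
Iteration 4: no rows with parent in {9}; recursion stops.
SUM(depth) = 0 + 1 + 2 + 2 + 3 = 8.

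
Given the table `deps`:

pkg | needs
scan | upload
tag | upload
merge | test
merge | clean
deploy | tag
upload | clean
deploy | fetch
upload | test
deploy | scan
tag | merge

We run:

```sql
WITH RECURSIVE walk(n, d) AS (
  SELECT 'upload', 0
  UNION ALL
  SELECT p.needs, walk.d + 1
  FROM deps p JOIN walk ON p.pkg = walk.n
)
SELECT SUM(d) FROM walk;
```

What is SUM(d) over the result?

2

Base: (upload, d=0).
Iteration 1: edges from {upload} -> (clean, d=1), (test, d=1).
Iteration 2: no outgoing edges from {clean,test}; recursion stops.
SUM(d) = 0 + 1 + 1 = 2.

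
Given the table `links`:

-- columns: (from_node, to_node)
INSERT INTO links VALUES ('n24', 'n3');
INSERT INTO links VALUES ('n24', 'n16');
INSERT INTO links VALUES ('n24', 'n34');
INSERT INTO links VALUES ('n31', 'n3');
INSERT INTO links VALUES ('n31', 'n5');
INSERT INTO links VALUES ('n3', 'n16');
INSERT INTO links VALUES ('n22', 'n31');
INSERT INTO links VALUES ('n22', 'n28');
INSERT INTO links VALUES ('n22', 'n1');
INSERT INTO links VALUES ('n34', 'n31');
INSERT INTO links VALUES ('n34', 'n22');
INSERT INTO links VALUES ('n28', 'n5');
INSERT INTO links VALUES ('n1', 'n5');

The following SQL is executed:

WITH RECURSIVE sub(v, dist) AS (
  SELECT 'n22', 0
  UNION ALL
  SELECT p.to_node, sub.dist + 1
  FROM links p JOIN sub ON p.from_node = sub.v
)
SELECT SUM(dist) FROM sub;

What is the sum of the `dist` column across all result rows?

Base: (n22, dist=0).
Iteration 1: edges from {n22} -> (n1, dist=1), (n28, dist=1), (n31, dist=1).
Iteration 2: edges from {n1,n28,n31} -> (n3, dist=2), (n5, dist=2) x3. [UNION ALL keeps all 4 new rows, including repeats]
Iteration 3: edges from {n3,n5} -> (n16, dist=3).
Iteration 4: no outgoing edges from {n16}; recursion stops.
SUM(dist) = 0 + 1 + 1 + 1 + 2 + 2 + 2 + 2 + 3 = 14.

14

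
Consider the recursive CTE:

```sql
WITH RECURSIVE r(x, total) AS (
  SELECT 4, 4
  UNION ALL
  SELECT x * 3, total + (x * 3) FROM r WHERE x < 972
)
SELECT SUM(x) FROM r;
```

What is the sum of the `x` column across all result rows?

Base: x=4, total=4.
Iteration 1: 4 < 972 holds -> x = 4 * 3 = 12, total = 4 + 12 = 16.
Iteration 2: 12 < 972 holds -> x = 12 * 3 = 36, total = 16 + 36 = 52.
Iteration 3: 36 < 972 holds -> x = 36 * 3 = 108, total = 52 + 108 = 160.
Iteration 4: 108 < 972 holds -> x = 108 * 3 = 324, total = 160 + 324 = 484.
Iteration 5: 324 < 972 holds -> x = 324 * 3 = 972, total = 484 + 972 = 1456.
Iteration 6: 972 < 972 fails; recursion stops.
SUM(x) = 4 + 12 + 36 + 108 + 324 + 972 = 1456.

1456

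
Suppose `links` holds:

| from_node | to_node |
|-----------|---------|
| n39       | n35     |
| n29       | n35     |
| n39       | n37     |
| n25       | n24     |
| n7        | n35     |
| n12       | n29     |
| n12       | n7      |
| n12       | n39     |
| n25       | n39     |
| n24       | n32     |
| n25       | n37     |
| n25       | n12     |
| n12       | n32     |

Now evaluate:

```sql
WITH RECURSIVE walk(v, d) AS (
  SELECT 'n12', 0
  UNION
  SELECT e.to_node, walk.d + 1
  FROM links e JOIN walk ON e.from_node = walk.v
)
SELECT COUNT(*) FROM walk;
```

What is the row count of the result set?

Base: (n12, d=0).
Iteration 1: edges from {n12} -> (n29, d=1), (n32, d=1), (n39, d=1), (n7, d=1).
Iteration 2: edges from {n29,n32,n39,n7} -> (n35, d=2), (n37, d=2). [UNION drops 2 duplicate row(s)]
Iteration 3: no outgoing edges from {n35,n37}; recursion stops.
Total rows emitted: 7.

7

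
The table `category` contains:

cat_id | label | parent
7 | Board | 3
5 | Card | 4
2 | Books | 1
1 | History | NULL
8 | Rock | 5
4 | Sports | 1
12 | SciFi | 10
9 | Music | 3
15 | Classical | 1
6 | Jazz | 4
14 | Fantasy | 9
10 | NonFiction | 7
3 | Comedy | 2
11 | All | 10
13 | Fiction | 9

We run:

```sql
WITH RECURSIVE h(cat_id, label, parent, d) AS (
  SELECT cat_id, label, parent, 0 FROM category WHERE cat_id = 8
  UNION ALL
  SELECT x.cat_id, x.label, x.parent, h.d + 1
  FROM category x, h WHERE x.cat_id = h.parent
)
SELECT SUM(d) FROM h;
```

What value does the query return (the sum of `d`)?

Base: cat_id=8 (Rock), parent=5, d 0.
Iteration 1: join on cat_id=5 -> Card (id 5, parent=4, d 1).
Iteration 2: join on cat_id=4 -> Sports (id 4, parent=1, d 2).
Iteration 3: join on cat_id=1 -> History (id 1, parent=NULL, d 3).
Iteration 4: parent is NULL; no match; recursion stops.
SUM(d) = 0 + 1 + 2 + 3 = 6.

6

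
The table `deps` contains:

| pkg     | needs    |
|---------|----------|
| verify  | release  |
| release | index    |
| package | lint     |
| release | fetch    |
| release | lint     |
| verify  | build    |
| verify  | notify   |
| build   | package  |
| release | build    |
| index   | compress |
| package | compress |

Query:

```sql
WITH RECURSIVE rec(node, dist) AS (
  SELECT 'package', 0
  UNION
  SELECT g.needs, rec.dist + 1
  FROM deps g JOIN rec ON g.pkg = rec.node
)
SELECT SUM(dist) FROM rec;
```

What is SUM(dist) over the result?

2

Base: (package, dist=0).
Iteration 1: edges from {package} -> (compress, dist=1), (lint, dist=1).
Iteration 2: no outgoing edges from {compress,lint}; recursion stops.
SUM(dist) = 0 + 1 + 1 = 2.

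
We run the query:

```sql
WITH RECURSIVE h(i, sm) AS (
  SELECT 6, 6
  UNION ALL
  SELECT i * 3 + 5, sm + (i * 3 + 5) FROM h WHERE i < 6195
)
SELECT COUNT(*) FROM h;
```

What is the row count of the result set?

Base: i=6, sm=6.
Iteration 1: 6 < 6195 holds -> i = 6 * 3 + 5 = 23, sm = 6 + 23 = 29.
Iteration 2: 23 < 6195 holds -> i = 23 * 3 + 5 = 74, sm = 29 + 74 = 103.
Iteration 3: 74 < 6195 holds -> i = 74 * 3 + 5 = 227, sm = 103 + 227 = 330.
Iteration 4: 227 < 6195 holds -> i = 227 * 3 + 5 = 686, sm = 330 + 686 = 1016.
Iteration 5: 686 < 6195 holds -> i = 686 * 3 + 5 = 2063, sm = 1016 + 2063 = 3079.
Iteration 6: 2063 < 6195 holds -> i = 2063 * 3 + 5 = 6194, sm = 3079 + 6194 = 9273.
Iteration 7: 6194 < 6195 holds -> i = 6194 * 3 + 5 = 18587, sm = 9273 + 18587 = 27860.
Iteration 8: 18587 < 6195 fails; recursion stops.
Total rows emitted: 8.

8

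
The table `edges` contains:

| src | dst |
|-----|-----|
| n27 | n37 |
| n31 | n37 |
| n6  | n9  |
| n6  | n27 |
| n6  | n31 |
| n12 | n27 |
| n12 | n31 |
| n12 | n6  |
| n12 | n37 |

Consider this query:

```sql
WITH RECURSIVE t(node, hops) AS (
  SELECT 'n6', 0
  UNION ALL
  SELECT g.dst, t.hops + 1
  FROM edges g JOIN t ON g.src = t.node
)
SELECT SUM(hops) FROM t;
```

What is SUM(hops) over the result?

Base: (n6, hops=0).
Iteration 1: edges from {n6} -> (n27, hops=1), (n31, hops=1), (n9, hops=1).
Iteration 2: edges from {n27,n31,n9} -> (n37, hops=2) x2. [UNION ALL keeps all 2 new rows, including repeats]
Iteration 3: no outgoing edges from {n37}; recursion stops.
SUM(hops) = 0 + 1 + 1 + 1 + 2 + 2 = 7.

7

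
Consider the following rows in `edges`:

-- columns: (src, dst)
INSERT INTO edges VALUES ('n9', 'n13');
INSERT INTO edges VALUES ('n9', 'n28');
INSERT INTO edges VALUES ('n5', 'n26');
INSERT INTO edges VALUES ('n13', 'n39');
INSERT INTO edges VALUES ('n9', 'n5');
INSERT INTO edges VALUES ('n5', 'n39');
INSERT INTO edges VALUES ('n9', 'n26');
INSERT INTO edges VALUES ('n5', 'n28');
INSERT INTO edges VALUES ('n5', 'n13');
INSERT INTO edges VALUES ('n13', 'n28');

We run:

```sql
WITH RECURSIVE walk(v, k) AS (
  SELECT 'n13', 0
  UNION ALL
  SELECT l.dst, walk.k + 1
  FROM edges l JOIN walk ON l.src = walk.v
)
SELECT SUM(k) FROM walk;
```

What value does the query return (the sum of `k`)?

2

Base: (n13, k=0).
Iteration 1: edges from {n13} -> (n28, k=1), (n39, k=1).
Iteration 2: no outgoing edges from {n28,n39}; recursion stops.
SUM(k) = 0 + 1 + 1 = 2.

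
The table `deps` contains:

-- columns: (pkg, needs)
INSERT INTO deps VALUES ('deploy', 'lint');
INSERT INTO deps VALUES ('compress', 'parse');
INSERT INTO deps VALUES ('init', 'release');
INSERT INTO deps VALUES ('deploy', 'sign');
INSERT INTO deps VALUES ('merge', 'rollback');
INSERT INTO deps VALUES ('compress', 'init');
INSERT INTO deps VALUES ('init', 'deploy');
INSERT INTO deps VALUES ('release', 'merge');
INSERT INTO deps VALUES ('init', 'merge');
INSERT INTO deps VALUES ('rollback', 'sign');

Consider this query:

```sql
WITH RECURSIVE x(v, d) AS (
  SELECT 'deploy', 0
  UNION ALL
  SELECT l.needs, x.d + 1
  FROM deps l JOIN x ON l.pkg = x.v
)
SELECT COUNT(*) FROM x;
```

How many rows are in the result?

Base: (deploy, d=0).
Iteration 1: edges from {deploy} -> (lint, d=1), (sign, d=1).
Iteration 2: no outgoing edges from {lint,sign}; recursion stops.
Total rows emitted: 3.

3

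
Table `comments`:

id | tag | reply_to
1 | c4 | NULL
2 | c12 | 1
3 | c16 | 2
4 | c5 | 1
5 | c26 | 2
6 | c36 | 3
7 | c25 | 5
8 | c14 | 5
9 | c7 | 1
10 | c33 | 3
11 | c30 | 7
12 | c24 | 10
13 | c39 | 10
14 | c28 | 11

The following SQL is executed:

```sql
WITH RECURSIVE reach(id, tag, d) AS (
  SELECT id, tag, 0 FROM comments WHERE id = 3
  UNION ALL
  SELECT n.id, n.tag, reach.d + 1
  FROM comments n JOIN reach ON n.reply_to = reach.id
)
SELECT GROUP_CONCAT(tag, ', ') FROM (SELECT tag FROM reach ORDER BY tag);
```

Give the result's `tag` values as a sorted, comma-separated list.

c16, c24, c33, c36, c39

Base: id=3 (c16) at d 0.
Iteration 1: rows with reply_to in {3} -> c36 (id 6, d 1), c33 (id 10, d 1).
Iteration 2: rows with reply_to in {6,10} -> c24 (id 12, d 2), c39 (id 13, d 2).
Iteration 3: no rows with reply_to in {12,13}; recursion stops.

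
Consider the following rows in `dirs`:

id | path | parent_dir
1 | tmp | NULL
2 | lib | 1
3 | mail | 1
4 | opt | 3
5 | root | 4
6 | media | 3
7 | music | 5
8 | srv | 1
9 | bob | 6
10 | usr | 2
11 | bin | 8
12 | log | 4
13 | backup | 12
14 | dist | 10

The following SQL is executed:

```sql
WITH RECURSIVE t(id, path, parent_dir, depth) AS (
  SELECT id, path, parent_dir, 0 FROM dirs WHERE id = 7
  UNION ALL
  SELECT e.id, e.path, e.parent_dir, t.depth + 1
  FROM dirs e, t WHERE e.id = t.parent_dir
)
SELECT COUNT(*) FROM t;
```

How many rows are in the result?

5

Base: id=7 (music), parent_dir=5, depth 0.
Iteration 1: join on id=5 -> root (id 5, parent_dir=4, depth 1).
Iteration 2: join on id=4 -> opt (id 4, parent_dir=3, depth 2).
Iteration 3: join on id=3 -> mail (id 3, parent_dir=1, depth 3).
Iteration 4: join on id=1 -> tmp (id 1, parent_dir=NULL, depth 4).
Iteration 5: parent_dir is NULL; no match; recursion stops.
Total rows emitted: 5.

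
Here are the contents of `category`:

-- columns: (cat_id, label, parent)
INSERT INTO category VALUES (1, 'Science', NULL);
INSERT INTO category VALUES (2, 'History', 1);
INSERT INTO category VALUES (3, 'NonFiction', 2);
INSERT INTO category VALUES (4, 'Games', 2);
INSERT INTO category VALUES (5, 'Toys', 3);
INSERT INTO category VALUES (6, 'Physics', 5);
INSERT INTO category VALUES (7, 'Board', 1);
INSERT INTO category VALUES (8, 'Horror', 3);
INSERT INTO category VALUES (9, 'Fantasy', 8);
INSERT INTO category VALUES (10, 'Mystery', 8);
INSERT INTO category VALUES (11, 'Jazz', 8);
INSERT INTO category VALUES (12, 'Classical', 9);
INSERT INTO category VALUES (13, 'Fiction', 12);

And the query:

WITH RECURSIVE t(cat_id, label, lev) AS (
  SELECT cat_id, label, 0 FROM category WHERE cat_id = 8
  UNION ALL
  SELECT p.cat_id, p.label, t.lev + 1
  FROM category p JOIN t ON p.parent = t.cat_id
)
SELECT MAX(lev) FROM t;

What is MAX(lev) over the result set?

Base: cat_id=8 (Horror) at lev 0.
Iteration 1: rows with parent in {8} -> Fantasy (id 9, lev 1), Mystery (id 10, lev 1), Jazz (id 11, lev 1).
Iteration 2: rows with parent in {9,10,11} -> Classical (id 12, lev 2).
Iteration 3: rows with parent in {12} -> Fiction (id 13, lev 3).
Iteration 4: no rows with parent in {13}; recursion stops.
lev values: 0, 1, 1, 1, 2, 3; the maximum is 3.

3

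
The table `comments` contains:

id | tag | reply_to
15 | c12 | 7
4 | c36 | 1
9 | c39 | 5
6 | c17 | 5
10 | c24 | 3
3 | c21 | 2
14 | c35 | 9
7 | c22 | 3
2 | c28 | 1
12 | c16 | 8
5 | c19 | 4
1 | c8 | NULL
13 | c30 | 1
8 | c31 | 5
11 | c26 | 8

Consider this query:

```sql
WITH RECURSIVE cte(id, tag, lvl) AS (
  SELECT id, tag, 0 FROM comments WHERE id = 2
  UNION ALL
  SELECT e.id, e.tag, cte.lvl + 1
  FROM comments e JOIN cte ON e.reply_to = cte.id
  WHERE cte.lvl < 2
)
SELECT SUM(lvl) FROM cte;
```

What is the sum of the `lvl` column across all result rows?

5

Base: id=2 (c28) at lvl 0.
Iteration 1: rows with reply_to in {2} -> c21 (id 3, lvl 1).
Iteration 2: rows with reply_to in {3} -> c22 (id 7, lvl 2), c24 (id 10, lvl 2).
Iteration 3: lvl < 2 fails for all current rows; recursion stops.
SUM(lvl) = 0 + 1 + 2 + 2 = 5.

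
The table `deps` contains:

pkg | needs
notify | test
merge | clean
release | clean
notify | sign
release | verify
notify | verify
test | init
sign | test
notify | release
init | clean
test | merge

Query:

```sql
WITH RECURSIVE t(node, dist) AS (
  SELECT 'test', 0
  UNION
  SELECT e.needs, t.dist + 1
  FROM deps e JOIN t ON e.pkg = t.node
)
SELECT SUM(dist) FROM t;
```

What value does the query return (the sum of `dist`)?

4

Base: (test, dist=0).
Iteration 1: edges from {test} -> (init, dist=1), (merge, dist=1).
Iteration 2: edges from {init,merge} -> (clean, dist=2). [UNION drops 1 duplicate row(s)]
Iteration 3: no outgoing edges from {clean}; recursion stops.
SUM(dist) = 0 + 1 + 1 + 2 = 4.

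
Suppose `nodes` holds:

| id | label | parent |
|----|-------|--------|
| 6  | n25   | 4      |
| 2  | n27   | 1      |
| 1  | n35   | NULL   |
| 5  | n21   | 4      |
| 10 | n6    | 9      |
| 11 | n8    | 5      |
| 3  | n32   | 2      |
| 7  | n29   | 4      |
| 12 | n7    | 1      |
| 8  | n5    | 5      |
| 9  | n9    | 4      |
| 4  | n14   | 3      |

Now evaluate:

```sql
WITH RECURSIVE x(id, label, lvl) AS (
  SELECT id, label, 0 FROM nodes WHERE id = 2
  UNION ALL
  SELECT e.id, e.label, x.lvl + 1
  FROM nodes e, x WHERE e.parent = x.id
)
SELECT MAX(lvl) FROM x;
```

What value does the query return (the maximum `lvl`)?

Base: id=2 (n27) at lvl 0.
Iteration 1: rows with parent in {2} -> n32 (id 3, lvl 1).
Iteration 2: rows with parent in {3} -> n14 (id 4, lvl 2).
Iteration 3: rows with parent in {4} -> n21 (id 5, lvl 3), n25 (id 6, lvl 3), n29 (id 7, lvl 3), n9 (id 9, lvl 3).
Iteration 4: rows with parent in {5,6,7,9} -> n5 (id 8, lvl 4), n6 (id 10, lvl 4), n8 (id 11, lvl 4).
Iteration 5: no rows with parent in {8,10,11}; recursion stops.
lvl values: 0, 1, 2, 3, 3, 3, 3, 4, 4, 4; the maximum is 4.

4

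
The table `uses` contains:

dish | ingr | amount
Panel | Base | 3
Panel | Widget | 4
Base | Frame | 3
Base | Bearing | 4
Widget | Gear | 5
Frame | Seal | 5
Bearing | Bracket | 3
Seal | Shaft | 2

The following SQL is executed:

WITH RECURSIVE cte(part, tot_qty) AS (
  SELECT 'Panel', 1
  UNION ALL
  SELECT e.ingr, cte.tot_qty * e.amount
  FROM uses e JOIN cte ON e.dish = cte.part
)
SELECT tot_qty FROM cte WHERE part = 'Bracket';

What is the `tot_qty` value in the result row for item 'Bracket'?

Base: (Panel, tot_qty=1).
Iteration 1: components of {Panel} -> Base = 1*3 = 3, Widget = 1*4 = 4.
Iteration 2: components of {Base,Widget} -> Bearing = 3*4 = 12, Frame = 3*3 = 9, Gear = 4*5 = 20.
Iteration 3: components of {Bearing,Frame,Gear} -> Bracket = 12*3 = 36, Seal = 9*5 = 45.
Iteration 4: components of {Bracket,Seal} -> Shaft = 45*2 = 90.
Iteration 5: no further components; recursion stops.

36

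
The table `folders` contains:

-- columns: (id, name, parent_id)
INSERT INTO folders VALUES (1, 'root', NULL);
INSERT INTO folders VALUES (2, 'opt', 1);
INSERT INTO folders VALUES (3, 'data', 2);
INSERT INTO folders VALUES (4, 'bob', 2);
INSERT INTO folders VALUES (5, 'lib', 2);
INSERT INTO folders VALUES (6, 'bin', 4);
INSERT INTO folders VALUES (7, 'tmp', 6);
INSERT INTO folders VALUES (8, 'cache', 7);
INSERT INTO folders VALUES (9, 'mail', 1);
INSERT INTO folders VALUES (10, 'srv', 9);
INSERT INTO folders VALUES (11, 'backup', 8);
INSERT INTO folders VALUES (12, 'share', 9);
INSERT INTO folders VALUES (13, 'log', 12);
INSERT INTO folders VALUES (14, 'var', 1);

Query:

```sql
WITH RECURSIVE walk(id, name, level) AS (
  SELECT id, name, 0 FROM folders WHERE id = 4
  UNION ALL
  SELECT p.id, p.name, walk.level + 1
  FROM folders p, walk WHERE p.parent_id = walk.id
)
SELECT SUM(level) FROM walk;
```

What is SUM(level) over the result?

10

Base: id=4 (bob) at level 0.
Iteration 1: rows with parent_id in {4} -> bin (id 6, level 1).
Iteration 2: rows with parent_id in {6} -> tmp (id 7, level 2).
Iteration 3: rows with parent_id in {7} -> cache (id 8, level 3).
Iteration 4: rows with parent_id in {8} -> backup (id 11, level 4).
Iteration 5: no rows with parent_id in {11}; recursion stops.
SUM(level) = 0 + 1 + 2 + 3 + 4 = 10.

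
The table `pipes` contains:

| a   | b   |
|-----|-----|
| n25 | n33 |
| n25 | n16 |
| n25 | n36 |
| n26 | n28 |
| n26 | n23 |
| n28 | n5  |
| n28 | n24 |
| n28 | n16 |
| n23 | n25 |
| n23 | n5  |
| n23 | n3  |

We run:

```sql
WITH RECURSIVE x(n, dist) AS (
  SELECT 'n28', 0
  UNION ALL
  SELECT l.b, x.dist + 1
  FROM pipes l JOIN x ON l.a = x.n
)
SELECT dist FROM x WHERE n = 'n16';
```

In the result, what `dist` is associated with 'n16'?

Base: (n28, dist=0).
Iteration 1: edges from {n28} -> (n16, dist=1), (n24, dist=1), (n5, dist=1).
Iteration 2: no outgoing edges from {n16,n24,n5}; recursion stops.

1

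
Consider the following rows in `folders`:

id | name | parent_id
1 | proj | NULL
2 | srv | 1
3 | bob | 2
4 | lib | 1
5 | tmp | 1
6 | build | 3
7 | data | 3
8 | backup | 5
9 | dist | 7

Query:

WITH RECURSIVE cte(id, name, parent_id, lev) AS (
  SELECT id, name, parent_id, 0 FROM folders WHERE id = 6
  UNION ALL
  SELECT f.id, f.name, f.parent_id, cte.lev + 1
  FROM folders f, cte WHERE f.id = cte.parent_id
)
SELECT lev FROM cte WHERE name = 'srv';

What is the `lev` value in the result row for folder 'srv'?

Base: id=6 (build), parent_id=3, lev 0.
Iteration 1: join on id=3 -> bob (id 3, parent_id=2, lev 1).
Iteration 2: join on id=2 -> srv (id 2, parent_id=1, lev 2).
Iteration 3: join on id=1 -> proj (id 1, parent_id=NULL, lev 3).
Iteration 4: parent_id is NULL; no match; recursion stops.

2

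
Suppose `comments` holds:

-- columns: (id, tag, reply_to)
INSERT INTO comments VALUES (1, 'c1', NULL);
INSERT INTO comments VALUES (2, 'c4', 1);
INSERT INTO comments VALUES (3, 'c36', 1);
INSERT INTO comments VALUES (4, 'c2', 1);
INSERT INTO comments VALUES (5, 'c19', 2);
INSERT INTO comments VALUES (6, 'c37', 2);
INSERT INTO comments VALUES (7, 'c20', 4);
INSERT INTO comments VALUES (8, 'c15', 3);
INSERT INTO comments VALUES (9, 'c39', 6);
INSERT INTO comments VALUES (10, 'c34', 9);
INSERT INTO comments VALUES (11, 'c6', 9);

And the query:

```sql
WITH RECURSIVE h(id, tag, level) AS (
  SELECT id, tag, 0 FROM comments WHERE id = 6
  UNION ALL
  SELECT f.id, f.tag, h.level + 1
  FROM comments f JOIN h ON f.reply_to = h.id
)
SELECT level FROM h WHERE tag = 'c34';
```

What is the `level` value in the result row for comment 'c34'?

2

Base: id=6 (c37) at level 0.
Iteration 1: rows with reply_to in {6} -> c39 (id 9, level 1).
Iteration 2: rows with reply_to in {9} -> c34 (id 10, level 2), c6 (id 11, level 2).
Iteration 3: no rows with reply_to in {10,11}; recursion stops.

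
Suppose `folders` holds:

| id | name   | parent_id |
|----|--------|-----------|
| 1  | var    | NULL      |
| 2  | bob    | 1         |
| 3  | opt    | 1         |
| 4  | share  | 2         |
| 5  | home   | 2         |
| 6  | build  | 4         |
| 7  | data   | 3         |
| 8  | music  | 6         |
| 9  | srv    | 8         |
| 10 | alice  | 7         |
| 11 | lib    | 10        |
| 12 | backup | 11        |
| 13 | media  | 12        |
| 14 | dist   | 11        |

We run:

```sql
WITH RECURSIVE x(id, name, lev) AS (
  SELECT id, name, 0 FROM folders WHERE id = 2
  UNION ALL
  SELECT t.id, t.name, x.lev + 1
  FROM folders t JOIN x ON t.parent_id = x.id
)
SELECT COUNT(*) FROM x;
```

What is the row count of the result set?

Base: id=2 (bob) at lev 0.
Iteration 1: rows with parent_id in {2} -> share (id 4, lev 1), home (id 5, lev 1).
Iteration 2: rows with parent_id in {4,5} -> build (id 6, lev 2).
Iteration 3: rows with parent_id in {6} -> music (id 8, lev 3).
Iteration 4: rows with parent_id in {8} -> srv (id 9, lev 4).
Iteration 5: no rows with parent_id in {9}; recursion stops.
Total rows emitted: 6.

6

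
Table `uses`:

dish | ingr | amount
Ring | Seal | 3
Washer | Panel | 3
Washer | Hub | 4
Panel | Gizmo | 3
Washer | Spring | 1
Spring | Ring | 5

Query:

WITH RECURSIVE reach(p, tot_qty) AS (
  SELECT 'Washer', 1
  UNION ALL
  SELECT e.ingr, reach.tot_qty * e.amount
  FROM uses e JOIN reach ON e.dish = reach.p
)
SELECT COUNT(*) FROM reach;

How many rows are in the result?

7

Base: (Washer, tot_qty=1).
Iteration 1: components of {Washer} -> Hub = 1*4 = 4, Panel = 1*3 = 3, Spring = 1*1 = 1.
Iteration 2: components of {Hub,Panel,Spring} -> Gizmo = 3*3 = 9, Ring = 1*5 = 5.
Iteration 3: components of {Gizmo,Ring} -> Seal = 5*3 = 15.
Iteration 4: no further components; recursion stops.
Total rows emitted: 7.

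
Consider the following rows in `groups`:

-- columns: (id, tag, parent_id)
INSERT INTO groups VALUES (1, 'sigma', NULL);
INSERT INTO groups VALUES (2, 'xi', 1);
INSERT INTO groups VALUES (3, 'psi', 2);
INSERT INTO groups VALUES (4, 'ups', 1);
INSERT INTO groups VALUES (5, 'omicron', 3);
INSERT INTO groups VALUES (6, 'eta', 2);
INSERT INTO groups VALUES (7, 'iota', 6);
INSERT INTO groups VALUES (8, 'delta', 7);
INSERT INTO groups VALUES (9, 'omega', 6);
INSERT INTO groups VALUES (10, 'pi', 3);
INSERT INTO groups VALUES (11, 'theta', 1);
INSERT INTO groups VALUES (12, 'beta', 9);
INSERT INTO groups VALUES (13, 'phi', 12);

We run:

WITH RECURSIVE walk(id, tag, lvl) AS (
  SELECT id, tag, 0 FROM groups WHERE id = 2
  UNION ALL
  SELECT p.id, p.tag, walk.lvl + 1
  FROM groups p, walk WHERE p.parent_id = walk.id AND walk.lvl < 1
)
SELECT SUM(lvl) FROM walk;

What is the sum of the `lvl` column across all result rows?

2

Base: id=2 (xi) at lvl 0.
Iteration 1: rows with parent_id in {2} -> psi (id 3, lvl 1), eta (id 6, lvl 1).
Iteration 2: lvl < 1 fails for all current rows; recursion stops.
SUM(lvl) = 0 + 1 + 1 = 2.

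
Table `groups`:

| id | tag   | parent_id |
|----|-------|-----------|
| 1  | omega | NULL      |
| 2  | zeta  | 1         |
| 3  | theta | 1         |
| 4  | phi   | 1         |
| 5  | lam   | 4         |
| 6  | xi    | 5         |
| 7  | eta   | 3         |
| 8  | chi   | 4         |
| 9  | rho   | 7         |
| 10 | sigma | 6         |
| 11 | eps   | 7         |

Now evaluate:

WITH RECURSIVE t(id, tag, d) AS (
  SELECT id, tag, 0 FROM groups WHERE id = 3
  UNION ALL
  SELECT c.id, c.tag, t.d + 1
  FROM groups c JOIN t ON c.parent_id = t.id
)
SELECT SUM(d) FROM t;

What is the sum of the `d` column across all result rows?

Base: id=3 (theta) at d 0.
Iteration 1: rows with parent_id in {3} -> eta (id 7, d 1).
Iteration 2: rows with parent_id in {7} -> rho (id 9, d 2), eps (id 11, d 2).
Iteration 3: no rows with parent_id in {9,11}; recursion stops.
SUM(d) = 0 + 1 + 2 + 2 = 5.

5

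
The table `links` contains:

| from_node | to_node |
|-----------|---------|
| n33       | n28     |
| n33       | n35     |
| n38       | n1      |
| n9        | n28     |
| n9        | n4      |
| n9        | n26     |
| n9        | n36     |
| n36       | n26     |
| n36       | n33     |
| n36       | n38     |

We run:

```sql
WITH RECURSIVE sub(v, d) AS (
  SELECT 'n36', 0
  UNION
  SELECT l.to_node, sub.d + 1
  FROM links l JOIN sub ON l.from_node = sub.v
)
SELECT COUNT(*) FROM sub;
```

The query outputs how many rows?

Base: (n36, d=0).
Iteration 1: edges from {n36} -> (n26, d=1), (n33, d=1), (n38, d=1).
Iteration 2: edges from {n26,n33,n38} -> (n1, d=2), (n28, d=2), (n35, d=2).
Iteration 3: no outgoing edges from {n1,n28,n35}; recursion stops.
Total rows emitted: 7.

7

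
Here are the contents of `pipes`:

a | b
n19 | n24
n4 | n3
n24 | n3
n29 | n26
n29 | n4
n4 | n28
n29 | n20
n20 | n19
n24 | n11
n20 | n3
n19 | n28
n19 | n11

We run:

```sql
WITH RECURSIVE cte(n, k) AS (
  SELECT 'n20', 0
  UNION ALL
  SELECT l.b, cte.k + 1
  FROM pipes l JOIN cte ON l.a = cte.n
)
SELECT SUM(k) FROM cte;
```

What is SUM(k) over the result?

14

Base: (n20, k=0).
Iteration 1: edges from {n20} -> (n19, k=1), (n3, k=1).
Iteration 2: edges from {n19,n3} -> (n11, k=2), (n24, k=2), (n28, k=2).
Iteration 3: edges from {n11,n24,n28} -> (n11, k=3), (n3, k=3).
Iteration 4: no outgoing edges from {n11,n3}; recursion stops.
SUM(k) = 0 + 1 + 1 + 2 + 2 + 2 + 3 + 3 = 14.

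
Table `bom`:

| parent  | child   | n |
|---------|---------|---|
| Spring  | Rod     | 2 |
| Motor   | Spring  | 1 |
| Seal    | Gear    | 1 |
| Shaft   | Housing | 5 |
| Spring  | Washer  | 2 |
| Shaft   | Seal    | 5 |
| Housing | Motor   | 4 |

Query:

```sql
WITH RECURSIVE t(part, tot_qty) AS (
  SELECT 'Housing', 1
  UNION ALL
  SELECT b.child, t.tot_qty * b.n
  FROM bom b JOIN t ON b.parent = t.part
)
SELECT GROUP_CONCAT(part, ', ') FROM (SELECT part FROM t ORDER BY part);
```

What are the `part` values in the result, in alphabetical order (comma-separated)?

Housing, Motor, Rod, Spring, Washer

Base: (Housing, tot_qty=1).
Iteration 1: components of {Housing} -> Motor = 1*4 = 4.
Iteration 2: components of {Motor} -> Spring = 4*1 = 4.
Iteration 3: components of {Spring} -> Rod = 4*2 = 8, Washer = 4*2 = 8.
Iteration 4: no further components; recursion stops.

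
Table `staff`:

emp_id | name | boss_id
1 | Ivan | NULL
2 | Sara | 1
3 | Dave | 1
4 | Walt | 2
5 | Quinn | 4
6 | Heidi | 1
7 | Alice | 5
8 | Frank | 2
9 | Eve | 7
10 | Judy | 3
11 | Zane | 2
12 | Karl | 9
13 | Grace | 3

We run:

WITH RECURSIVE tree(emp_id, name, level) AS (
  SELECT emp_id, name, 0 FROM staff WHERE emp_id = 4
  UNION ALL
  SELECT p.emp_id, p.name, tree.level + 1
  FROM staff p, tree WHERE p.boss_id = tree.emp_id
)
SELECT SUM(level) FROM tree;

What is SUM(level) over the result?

10

Base: emp_id=4 (Walt) at level 0.
Iteration 1: rows with boss_id in {4} -> Quinn (id 5, level 1).
Iteration 2: rows with boss_id in {5} -> Alice (id 7, level 2).
Iteration 3: rows with boss_id in {7} -> Eve (id 9, level 3).
Iteration 4: rows with boss_id in {9} -> Karl (id 12, level 4).
Iteration 5: no rows with boss_id in {12}; recursion stops.
SUM(level) = 0 + 1 + 2 + 3 + 4 = 10.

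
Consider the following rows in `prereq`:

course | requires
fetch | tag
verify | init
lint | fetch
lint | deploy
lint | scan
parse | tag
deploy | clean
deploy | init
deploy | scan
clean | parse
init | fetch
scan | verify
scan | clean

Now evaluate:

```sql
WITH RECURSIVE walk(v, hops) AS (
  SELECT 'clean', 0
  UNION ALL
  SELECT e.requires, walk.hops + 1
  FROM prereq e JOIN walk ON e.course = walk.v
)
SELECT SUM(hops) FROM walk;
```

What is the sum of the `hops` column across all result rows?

Base: (clean, hops=0).
Iteration 1: edges from {clean} -> (parse, hops=1).
Iteration 2: edges from {parse} -> (tag, hops=2).
Iteration 3: no outgoing edges from {tag}; recursion stops.
SUM(hops) = 0 + 1 + 2 = 3.

3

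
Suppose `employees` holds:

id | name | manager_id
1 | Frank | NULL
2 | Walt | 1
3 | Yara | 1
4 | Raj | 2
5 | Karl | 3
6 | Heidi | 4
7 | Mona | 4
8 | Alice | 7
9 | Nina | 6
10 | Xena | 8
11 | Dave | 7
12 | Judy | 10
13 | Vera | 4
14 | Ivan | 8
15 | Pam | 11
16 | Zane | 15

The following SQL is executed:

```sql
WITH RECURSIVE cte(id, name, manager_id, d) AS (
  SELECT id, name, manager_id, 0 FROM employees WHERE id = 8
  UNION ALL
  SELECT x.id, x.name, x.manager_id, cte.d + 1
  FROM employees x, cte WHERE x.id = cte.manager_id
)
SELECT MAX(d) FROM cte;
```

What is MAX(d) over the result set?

4

Base: id=8 (Alice), manager_id=7, d 0.
Iteration 1: join on id=7 -> Mona (id 7, manager_id=4, d 1).
Iteration 2: join on id=4 -> Raj (id 4, manager_id=2, d 2).
Iteration 3: join on id=2 -> Walt (id 2, manager_id=1, d 3).
Iteration 4: join on id=1 -> Frank (id 1, manager_id=NULL, d 4).
Iteration 5: manager_id is NULL; no match; recursion stops.
d values: 0, 1, 2, 3, 4; the maximum is 4.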